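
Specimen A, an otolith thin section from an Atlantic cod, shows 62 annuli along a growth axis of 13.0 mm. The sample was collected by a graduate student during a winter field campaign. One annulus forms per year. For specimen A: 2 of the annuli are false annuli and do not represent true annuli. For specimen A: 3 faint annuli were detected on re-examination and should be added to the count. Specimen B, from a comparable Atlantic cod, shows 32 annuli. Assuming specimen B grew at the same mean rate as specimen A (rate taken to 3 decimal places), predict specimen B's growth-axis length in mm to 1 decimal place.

Specimen A: correcting the raw count gives 62 − 2 + 3 = 63 true annuli.
A: 13.0 mm over 63 years gives 13.0 / 63 ≈ 0.206 mm per year.
For B, 0.206 mm/year × 32 years = 6.6 mm.

6.6 mm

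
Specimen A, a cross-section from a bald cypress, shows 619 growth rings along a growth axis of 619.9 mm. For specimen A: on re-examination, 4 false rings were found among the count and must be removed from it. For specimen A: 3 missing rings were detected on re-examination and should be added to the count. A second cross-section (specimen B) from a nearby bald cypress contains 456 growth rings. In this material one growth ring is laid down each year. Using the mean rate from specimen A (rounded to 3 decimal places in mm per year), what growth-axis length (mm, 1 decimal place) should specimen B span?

Specimen A: correcting the raw count gives 619 − 4 + 3 = 618 true growth rings.
A: Extension rate ≈ 619.9 / 618 = 1.003 mm/yr.
B's length ≈ 1.003 × 456 = 457.4 mm.

457.4 mm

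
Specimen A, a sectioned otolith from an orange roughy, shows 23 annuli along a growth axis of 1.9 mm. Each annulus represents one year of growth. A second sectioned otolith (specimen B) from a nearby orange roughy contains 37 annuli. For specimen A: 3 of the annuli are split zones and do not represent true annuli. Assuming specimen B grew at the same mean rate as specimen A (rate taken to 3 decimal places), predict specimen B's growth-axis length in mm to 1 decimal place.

Specimen A: correcting the raw count gives 23 − 3 = 20 true annuli.
A: Mean rate = 1.9 mm / 20 years ≈ 0.095 mm/yr.
B's length ≈ 0.095 × 37 = 3.5 mm.

3.5 mm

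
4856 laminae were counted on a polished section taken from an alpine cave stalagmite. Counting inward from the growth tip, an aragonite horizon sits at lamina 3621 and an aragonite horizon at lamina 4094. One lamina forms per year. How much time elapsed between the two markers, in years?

473 years

4094 − 3621 = 473 laminae lie between the two events.
At one lamina per year, 473 years elapsed between them.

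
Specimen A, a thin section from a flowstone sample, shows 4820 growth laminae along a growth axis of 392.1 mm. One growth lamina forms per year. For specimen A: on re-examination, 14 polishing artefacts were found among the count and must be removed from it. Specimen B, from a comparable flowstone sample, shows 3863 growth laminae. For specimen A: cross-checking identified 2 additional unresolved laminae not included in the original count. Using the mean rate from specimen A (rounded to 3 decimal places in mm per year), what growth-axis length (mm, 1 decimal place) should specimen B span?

316.8 mm

Specimen A: true growth lamina count = 4820 − 14 + 2 = 4808.
A: 392.1 mm over 4808 years gives 392.1 / 4808 ≈ 0.082 mm/yr.
Length of B = 0.082 × 3863 = 316.8 mm.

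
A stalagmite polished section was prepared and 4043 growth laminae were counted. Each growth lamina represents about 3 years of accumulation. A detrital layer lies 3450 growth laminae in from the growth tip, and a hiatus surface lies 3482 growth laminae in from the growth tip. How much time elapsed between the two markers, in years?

96 years

3482 − 3450 = 32 growth laminae lie between the two events.
32 growth laminae at 3 years each span 32 × 3 = 96 years.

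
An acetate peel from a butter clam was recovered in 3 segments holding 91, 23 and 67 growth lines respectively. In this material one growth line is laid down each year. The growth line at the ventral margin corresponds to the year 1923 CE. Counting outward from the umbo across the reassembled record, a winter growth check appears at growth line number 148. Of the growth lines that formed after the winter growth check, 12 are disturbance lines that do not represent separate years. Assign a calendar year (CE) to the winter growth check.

Total growth lines = 91 + 23 + 67 = 181.
181 − 148 = 33 growth lines lie beyond the winter growth check toward the ventral margin.
Excluding 12 false growth lines: 33 − 12 = 21.
1923 − 21 = 1902 CE.

1902 CE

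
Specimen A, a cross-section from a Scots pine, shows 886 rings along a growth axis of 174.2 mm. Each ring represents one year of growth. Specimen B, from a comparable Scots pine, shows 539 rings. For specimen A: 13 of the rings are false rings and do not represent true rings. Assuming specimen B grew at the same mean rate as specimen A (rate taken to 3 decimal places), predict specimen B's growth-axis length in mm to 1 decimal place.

Specimen A: true ring count = 886 − 13 = 873.
A: Mean rate = 174.2 mm / 873 years ≈ 0.200 mm/year.
Length of B = 0.200 × 539 = 107.8 mm.

107.8 mm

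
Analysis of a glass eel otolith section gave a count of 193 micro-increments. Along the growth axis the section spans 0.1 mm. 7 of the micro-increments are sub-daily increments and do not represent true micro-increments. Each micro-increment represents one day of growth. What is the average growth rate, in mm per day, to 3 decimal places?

0.001 mm per day

Adjusted count: 193 − 7 = 186 micro-increments.
Extension rate ≈ 0.1 / 186 = 0.001 mm per day.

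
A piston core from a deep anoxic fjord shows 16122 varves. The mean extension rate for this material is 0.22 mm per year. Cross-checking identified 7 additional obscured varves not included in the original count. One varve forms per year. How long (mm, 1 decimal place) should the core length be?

After corrections the count is 16122 + 7 = 16129 varves.
Length ≈ 0.22 × 16129 = 3548.4 mm.

3548.4 mm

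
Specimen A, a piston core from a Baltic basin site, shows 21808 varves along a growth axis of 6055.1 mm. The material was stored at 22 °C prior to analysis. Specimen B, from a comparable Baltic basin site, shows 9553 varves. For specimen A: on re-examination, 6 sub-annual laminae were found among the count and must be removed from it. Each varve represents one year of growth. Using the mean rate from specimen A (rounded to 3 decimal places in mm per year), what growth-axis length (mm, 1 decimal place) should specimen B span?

2655.7 mm

Specimen A: after corrections the count is 21808 − 6 = 21802 varves.
A: 6055.1 mm over 21802 years gives 6055.1 / 21802 ≈ 0.278 mm/year.
B's length ≈ 0.278 × 9553 = 2655.7 mm.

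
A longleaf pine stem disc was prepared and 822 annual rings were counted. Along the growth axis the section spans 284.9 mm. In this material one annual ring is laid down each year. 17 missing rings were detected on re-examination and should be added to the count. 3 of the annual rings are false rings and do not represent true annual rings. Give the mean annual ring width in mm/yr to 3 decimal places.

Correcting the raw count gives 822 − 3 + 17 = 836 true annual rings.
Extension rate ≈ 284.9 / 836 = 0.341 mm/yr.

0.341 mm/yr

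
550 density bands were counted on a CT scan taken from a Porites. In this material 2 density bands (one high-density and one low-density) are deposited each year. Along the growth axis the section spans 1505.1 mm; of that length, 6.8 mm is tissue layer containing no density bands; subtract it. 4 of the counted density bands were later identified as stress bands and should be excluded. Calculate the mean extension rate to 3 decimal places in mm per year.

5.488 mm per year

Correcting the raw count gives 550 − 4 = 546 true density bands.
With 2 density bands per year, 546 / 2 = 273 years.
Removing the 6.8 mm offcut leaves 1505.1 − 6.8 = 1498.3 mm.
Mean rate = 1498.3 mm / 273 years ≈ 5.488 mm per year.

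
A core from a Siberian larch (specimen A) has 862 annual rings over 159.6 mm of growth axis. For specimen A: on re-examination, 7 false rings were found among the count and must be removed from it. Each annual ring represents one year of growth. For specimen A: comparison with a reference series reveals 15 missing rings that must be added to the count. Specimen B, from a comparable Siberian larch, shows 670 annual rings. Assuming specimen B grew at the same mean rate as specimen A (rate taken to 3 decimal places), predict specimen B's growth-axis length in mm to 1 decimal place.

122.6 mm

Specimen A: true annual ring count = 862 − 7 + 15 = 870.
A: 159.6 mm over 870 years gives 159.6 / 870 ≈ 0.183 mm/year.
B's length ≈ 0.183 × 670 = 122.6 mm.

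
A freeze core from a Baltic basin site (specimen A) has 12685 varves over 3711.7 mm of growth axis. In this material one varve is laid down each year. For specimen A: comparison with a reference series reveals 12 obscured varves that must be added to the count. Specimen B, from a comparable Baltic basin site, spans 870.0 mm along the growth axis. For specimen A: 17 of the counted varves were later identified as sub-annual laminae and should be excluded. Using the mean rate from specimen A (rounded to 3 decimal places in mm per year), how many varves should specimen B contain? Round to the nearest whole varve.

Specimen A: after corrections the count is 12685 − 17 + 12 = 12680 varves.
A: Mean rate = 3711.7 mm / 12680 years ≈ 0.293 mm/yr.
B spans 870.0 / 0.293 = 2969.28 years ≈ 2969 varves.

2969 varves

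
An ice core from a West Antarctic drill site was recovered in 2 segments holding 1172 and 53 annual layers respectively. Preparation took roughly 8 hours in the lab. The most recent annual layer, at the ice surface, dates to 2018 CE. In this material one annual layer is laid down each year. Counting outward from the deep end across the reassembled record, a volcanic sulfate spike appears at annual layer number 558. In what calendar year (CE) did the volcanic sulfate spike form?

Total annual layers = 1172 + 53 = 1225.
1225 − 558 = 667 annual layers lie beyond the volcanic sulfate spike toward the ice surface.
2018 − 667 = 1351 CE.

1351 CE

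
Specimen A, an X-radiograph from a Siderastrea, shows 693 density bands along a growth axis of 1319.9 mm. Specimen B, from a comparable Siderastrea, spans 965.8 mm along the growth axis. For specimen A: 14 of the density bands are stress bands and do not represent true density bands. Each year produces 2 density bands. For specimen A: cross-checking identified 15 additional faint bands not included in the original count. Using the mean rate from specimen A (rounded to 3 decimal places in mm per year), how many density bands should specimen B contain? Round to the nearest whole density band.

508 density bands

Specimen A: correcting the raw count gives 693 − 14 + 15 = 694 true density bands.
Specimen A: 694 density bands at 2 per year is 694 / 2 = 347 years.
A: Mean rate = 1319.9 mm / 347 years ≈ 3.804 mm per year.
Specimen B: 965.8 mm / 3.804 mm per year = 253.89 years; at 2 density bands per year that is 253.89 × 2 ≈ 508 density bands.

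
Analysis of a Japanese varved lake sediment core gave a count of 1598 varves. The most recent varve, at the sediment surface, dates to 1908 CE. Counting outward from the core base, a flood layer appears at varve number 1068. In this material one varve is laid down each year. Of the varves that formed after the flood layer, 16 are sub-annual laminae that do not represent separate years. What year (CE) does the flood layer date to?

1394 CE

Between varve 1068 and the sediment surface there are 1598 − 1068 = 530 varves.
Excluding 16 false varves: 530 − 16 = 514.
Counting back 514 years from 1908 CE places the flood layer in 1908 − 514 = 1394 CE.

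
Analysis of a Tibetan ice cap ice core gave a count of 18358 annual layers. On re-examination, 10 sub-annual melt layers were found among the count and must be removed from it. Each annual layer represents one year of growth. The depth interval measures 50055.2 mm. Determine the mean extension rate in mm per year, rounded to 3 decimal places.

2.728 mm per year

Correcting the raw count gives 18358 − 10 = 18348 true annual layers.
50055.2 mm over 18348 years gives 50055.2 / 18348 ≈ 2.728 mm per year.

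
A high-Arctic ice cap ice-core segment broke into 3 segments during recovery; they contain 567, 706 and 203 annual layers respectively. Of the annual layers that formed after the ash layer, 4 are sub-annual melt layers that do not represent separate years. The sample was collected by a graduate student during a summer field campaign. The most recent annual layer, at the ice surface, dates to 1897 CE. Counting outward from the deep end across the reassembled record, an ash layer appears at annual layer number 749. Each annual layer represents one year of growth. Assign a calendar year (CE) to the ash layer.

1174 CE

Total annual layers = 567 + 706 + 203 = 1476.
Between annual layer 749 and the ice surface there are 1476 − 749 = 727 annual layers.
Excluding 4 false annual layers: 727 − 4 = 723.
The annual layer at the ice surface is 1897 CE, so the ash layer dates to 1897 − 723 = 1174 CE.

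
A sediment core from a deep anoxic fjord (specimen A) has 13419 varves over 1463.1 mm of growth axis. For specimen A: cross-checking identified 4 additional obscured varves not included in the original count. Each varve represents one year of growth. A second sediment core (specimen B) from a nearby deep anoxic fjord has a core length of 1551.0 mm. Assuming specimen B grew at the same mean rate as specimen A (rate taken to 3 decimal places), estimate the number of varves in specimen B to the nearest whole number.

14229 varves

Specimen A: true varve count = 13419 + 4 = 13423.
A: Mean rate = 1463.1 mm / 13423 years ≈ 0.109 mm per year.
For B, 1551.0 / 0.109 = 14229.36 years ≈ 14229 varves.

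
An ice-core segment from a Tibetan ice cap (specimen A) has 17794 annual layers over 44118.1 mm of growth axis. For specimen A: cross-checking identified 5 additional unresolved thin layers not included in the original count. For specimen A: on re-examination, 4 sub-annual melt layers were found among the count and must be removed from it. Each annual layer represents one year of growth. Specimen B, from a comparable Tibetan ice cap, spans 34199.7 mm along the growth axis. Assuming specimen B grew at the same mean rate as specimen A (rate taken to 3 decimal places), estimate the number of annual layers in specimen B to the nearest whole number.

13796 annual layers

Specimen A: correcting the raw count gives 17794 − 4 + 5 = 17795 true annual layers.
A: Mean rate = 44118.1 mm / 17795 years ≈ 2.479 mm per year.
For B, 34199.7 / 2.479 = 13795.76 years ≈ 13796 annual layers.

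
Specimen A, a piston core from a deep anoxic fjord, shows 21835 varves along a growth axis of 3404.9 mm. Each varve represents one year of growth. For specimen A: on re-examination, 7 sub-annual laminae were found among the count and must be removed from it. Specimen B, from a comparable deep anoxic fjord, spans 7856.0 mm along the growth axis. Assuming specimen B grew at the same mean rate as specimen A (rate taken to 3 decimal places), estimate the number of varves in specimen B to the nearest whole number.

50359 varves

Specimen A: correcting the raw count gives 21835 − 7 = 21828 true varves.
A: Mean rate = 3404.9 mm / 21828 years ≈ 0.156 mm/yr.
Specimen B: 7856.0 mm / 0.156 mm per year = 50358.97 years ≈ 50359 varves.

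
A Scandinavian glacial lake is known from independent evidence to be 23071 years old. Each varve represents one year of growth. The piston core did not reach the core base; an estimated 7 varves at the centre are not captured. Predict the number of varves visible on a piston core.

At one varve per year, 23071 years correspond to 23071 varves.
Less the 7 uncaptured varves: 23071 − 7 = 23064.

23064 varves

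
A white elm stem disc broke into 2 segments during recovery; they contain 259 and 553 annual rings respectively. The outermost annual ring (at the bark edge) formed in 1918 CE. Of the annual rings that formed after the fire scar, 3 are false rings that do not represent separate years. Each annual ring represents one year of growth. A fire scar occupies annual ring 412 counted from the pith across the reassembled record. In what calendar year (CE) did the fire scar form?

1521 CE

Total annual rings = 259 + 553 = 812.
812 − 412 = 400 annual rings lie beyond the fire scar toward the bark edge.
Removing the 3 false annual rings leaves 400 − 3 = 397 true annual rings beyond the fire scar.
Counting back 397 years from 1918 CE places the fire scar in 1918 − 397 = 1521 CE.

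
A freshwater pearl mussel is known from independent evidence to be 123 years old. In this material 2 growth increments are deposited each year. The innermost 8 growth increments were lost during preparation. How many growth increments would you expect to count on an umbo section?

238 growth increments

With 2 growth increments per year, 123 years would produce 123 × 2 = 246 growth increments.
Subtracting the 8 growth increments not captured gives 246 − 8 = 238 growth increments in the record.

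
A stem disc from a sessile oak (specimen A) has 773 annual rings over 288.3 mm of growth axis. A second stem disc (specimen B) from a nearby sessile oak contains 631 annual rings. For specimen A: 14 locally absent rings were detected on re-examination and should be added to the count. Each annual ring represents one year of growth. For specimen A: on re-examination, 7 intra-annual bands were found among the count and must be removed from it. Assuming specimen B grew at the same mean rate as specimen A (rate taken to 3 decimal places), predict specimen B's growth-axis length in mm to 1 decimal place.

233.5 mm

Specimen A: after corrections the count is 773 − 7 + 14 = 780 annual rings.
A: Mean rate = 288.3 mm / 780 years ≈ 0.370 mm per year.
Length of B = 0.370 × 631 = 233.5 mm.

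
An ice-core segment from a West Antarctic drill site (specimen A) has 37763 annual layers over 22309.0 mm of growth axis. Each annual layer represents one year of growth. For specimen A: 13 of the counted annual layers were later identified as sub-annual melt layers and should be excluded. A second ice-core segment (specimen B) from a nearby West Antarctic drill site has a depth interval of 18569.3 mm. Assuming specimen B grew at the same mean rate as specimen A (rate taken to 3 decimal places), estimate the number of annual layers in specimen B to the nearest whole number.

31420 annual layers

Specimen A: correcting the raw count gives 37763 − 13 = 37750 true annual layers.
A: Extension rate ≈ 22309.0 / 37750 = 0.591 mm/year.
B spans 18569.3 / 0.591 = 31420.14 years ≈ 31420 annual layers.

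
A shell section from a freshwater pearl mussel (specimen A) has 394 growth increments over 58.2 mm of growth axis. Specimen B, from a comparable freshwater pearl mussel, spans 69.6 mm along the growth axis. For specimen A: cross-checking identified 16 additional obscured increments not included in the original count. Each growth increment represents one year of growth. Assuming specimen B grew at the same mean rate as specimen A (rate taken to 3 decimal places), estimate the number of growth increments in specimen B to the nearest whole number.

490 growth increments

Specimen A: correcting the raw count gives 394 + 16 = 410 true growth increments.
A: Extension rate ≈ 58.2 / 410 = 0.142 mm/year.
B spans 69.6 / 0.142 = 490.14 years ≈ 490 growth increments.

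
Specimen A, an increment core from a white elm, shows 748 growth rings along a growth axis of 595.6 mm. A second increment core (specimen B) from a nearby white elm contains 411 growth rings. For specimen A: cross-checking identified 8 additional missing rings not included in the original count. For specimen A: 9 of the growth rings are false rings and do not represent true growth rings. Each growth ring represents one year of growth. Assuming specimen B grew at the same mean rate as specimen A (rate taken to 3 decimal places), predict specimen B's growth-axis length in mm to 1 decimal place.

327.6 mm

Specimen A: true growth ring count = 748 − 9 + 8 = 747.
A: Mean rate = 595.6 mm / 747 years ≈ 0.797 mm per year.
B's length ≈ 0.797 × 411 = 327.6 mm.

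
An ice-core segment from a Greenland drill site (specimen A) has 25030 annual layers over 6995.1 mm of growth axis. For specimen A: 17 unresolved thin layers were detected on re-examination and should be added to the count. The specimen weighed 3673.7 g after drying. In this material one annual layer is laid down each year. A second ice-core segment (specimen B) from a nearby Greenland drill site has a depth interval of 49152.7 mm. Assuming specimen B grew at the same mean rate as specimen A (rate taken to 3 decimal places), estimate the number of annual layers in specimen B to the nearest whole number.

176175 annual layers

Specimen A: after corrections the count is 25030 + 17 = 25047 annual layers.
A: Mean rate = 6995.1 mm / 25047 years ≈ 0.279 mm/year.
B spans 49152.7 / 0.279 = 176174.55 years ≈ 176175 annual layers.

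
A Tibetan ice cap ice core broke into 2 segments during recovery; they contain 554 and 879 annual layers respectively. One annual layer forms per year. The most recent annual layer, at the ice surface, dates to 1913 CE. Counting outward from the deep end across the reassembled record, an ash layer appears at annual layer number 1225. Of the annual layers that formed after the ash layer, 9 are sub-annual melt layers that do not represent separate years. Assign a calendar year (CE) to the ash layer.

1714 CE

Total annual layers = 554 + 879 = 1433.
The ash layer sits at annual layer 1225 from the deep end, so 1433 − 1225 = 208 annual layers formed after it.
Excluding 9 false annual layers: 208 − 9 = 199.
The annual layer at the ice surface is 1913 CE, so the ash layer dates to 1913 − 199 = 1714 CE.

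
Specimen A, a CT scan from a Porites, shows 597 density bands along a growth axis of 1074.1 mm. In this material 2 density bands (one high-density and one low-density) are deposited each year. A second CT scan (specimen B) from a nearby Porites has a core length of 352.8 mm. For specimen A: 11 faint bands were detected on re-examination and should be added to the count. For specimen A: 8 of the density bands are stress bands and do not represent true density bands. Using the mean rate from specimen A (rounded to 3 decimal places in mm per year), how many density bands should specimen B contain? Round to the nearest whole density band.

Specimen A: after corrections the count is 597 − 8 + 11 = 600 density bands.
Specimen A: 600 density bands at 2 per year is 600 / 2 = 300 years.
A: Mean rate = 1074.1 mm / 300 years ≈ 3.580 mm per year.
B spans 352.8 / 3.580 = 98.55 years; at 2 density bands per year that is 98.55 × 2 ≈ 197 density bands.

197 density bands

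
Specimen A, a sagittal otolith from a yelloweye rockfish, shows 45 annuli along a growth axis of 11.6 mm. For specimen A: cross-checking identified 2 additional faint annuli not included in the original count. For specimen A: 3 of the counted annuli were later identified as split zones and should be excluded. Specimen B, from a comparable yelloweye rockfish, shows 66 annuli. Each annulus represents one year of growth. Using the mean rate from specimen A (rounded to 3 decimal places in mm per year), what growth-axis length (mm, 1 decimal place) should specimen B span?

Specimen A: adjusted count: 45 − 3 + 2 = 44 annuli.
A: 11.6 mm over 44 years gives 11.6 / 44 ≈ 0.264 mm/yr.
B's length ≈ 0.264 × 66 = 17.4 mm.

17.4 mm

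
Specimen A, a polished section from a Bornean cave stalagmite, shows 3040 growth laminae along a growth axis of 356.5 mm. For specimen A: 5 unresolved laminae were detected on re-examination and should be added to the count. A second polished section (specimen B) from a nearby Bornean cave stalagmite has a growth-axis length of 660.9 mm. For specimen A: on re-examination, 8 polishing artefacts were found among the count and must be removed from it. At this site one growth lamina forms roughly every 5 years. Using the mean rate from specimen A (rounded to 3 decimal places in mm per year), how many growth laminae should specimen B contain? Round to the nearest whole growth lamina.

Specimen A: after corrections the count is 3040 − 8 + 5 = 3037 growth laminae.
Specimen A: 3037 growth laminae at 5 years each span 3037 × 5 = 15185 years.
A: Mean rate = 356.5 mm / 15185 years ≈ 0.023 mm/year.
B spans 660.9 / 0.023 = 28734.78 years; at 5 years per growth lamina that is 28734.78 / 5 ≈ 5747 growth laminae.

5747 growth laminae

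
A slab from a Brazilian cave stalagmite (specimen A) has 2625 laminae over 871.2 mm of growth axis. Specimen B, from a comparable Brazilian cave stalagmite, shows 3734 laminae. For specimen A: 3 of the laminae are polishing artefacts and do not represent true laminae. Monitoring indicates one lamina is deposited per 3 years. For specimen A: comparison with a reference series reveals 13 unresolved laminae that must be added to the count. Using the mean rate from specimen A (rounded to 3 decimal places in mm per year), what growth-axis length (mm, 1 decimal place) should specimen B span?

1232.2 mm

Specimen A: correcting the raw count gives 2625 − 3 + 13 = 2635 true laminae.
Specimen A: multiplying by 3 years per lamina: 2635 × 3 = 7905 years.
A: Mean rate = 871.2 mm / 7905 years ≈ 0.110 mm/year.
Specimen B: 3734 laminae at 3 years each span 3734 × 3 = 11202 years. B's length ≈ 0.110 × 11202 = 1232.2 mm.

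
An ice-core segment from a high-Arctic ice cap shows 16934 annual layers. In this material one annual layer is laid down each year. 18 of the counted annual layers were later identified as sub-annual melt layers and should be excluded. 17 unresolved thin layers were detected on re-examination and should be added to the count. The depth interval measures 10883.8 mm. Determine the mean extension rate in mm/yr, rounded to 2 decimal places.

0.64 mm/yr

After corrections the count is 16934 − 18 + 17 = 16933 annual layers.
Extension rate ≈ 10883.8 / 16933 = 0.64 mm/yr.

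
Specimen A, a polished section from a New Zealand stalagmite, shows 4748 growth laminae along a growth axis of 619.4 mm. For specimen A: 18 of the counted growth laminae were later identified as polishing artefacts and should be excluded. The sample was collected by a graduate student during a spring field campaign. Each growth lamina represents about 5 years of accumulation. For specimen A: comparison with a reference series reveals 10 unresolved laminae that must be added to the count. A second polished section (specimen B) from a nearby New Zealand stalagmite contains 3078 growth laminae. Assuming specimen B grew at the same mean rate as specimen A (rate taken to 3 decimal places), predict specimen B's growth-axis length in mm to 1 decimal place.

400.1 mm

Specimen A: adjusted count: 4748 − 18 + 10 = 4740 growth laminae.
Specimen A: multiplying by 5 years per growth lamina: 4740 × 5 = 23700 years.
A: Mean rate = 619.4 mm / 23700 years ≈ 0.026 mm/yr.
Specimen B: multiplying by 5 years per growth lamina: 3078 × 5 = 15390 years. For B, 0.026 mm/year × 15390 years = 400.1 mm.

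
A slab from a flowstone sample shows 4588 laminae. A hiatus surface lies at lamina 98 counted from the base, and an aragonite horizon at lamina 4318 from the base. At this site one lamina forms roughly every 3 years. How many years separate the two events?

The two markers are separated by 4318 − 98 = 4220 laminae.
4220 laminae at 3 years each span 4220 × 3 = 12660 years.

12660 yr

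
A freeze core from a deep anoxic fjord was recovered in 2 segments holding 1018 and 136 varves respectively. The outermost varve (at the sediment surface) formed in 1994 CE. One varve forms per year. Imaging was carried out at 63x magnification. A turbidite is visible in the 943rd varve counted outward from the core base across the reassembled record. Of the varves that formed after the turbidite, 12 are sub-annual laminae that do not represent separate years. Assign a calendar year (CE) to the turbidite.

Total varves = 1018 + 136 = 1154.
1154 − 943 = 211 varves lie beyond the turbidite toward the sediment surface.
Excluding 12 false varves: 211 − 12 = 199.
The varve at the sediment surface is 1994 CE, so the turbidite dates to 1994 − 199 = 1795 CE.

1795 CE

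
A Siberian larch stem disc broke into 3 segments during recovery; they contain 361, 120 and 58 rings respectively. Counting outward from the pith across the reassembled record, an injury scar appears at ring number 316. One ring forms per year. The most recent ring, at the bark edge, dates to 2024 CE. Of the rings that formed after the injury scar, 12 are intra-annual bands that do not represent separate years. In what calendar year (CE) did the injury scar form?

1813 CE

Total rings = 361 + 120 + 58 = 539.
The injury scar sits at ring 316 from the pith, so 539 − 316 = 223 rings formed after it.
Removing the 12 false rings leaves 223 − 12 = 211 true rings beyond the injury scar.
2024 − 211 = 1813 CE.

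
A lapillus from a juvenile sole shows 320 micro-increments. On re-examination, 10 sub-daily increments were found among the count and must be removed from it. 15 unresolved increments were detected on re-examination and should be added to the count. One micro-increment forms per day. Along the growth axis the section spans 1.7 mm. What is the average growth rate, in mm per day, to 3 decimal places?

Correcting the raw count gives 320 − 10 + 15 = 325 true micro-increments.
Extension rate ≈ 1.7 / 325 = 0.005 mm per day.

0.005 mm per day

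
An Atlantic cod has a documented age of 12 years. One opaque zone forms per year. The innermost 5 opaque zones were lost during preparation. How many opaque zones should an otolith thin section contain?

One opaque zone per year gives 12 opaque zones over 12 years.
12 − 5 missed = 7 opaque zones expected in the prepared section.

7 opaque zones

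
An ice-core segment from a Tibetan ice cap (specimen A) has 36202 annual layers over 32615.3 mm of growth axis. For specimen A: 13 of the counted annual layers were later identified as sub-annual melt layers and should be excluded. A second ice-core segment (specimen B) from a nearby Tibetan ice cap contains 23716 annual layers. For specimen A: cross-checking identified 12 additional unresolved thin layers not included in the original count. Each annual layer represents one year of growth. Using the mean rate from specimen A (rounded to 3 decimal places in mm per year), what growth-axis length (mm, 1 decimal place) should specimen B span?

Specimen A: true annual layer count = 36202 − 13 + 12 = 36201.
A: Extension rate ≈ 32615.3 / 36201 = 0.901 mm/yr.
For B, 0.901 mm/year × 23716 years = 21368.1 mm.

21368.1 mm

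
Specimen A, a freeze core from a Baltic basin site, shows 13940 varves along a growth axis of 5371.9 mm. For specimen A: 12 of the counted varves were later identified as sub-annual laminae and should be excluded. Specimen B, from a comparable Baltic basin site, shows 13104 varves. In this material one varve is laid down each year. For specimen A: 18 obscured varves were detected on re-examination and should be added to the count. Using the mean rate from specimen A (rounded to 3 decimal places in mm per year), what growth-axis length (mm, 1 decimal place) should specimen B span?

5045.0 mm

Specimen A: true varve count = 13940 − 12 + 18 = 13946.
A: Extension rate ≈ 5371.9 / 13946 = 0.385 mm/yr.
Length of B = 0.385 × 13104 = 5045.0 mm.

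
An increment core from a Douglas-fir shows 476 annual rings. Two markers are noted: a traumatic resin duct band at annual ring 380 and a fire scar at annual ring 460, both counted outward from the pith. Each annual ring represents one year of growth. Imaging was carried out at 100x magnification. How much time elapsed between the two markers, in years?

The two markers are separated by 460 − 380 = 80 annual rings.
At one annual ring per year, 80 years elapsed between them.

80 yr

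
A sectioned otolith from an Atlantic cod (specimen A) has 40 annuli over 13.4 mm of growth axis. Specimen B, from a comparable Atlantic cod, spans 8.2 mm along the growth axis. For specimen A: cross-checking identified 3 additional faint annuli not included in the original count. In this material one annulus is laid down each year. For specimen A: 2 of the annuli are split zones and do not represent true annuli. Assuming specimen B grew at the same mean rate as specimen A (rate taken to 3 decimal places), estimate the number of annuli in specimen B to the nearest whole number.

25 annuli

Specimen A: after corrections the count is 40 − 2 + 3 = 41 annuli.
A: Extension rate ≈ 13.4 / 41 = 0.327 mm/yr.
Specimen B: 8.2 mm / 0.327 mm per year = 25.08 years ≈ 25 annuli.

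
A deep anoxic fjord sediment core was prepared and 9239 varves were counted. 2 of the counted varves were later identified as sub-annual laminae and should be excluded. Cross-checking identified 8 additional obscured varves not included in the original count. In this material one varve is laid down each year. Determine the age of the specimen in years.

9245 years

True varve count = 9239 − 2 + 8 = 9245.
At one varve per year, that is 9245 years.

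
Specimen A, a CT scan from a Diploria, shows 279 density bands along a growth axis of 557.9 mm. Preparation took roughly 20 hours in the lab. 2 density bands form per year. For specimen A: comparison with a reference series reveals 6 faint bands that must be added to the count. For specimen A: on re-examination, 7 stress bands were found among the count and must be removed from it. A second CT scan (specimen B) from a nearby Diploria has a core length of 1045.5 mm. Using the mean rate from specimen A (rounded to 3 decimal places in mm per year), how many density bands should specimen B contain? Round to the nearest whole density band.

521 density bands

Specimen A: after corrections the count is 279 − 7 + 6 = 278 density bands.
Specimen A: dividing by 2 density bands per year: 278 / 2 = 139 years.
A: Mean rate = 557.9 mm / 139 years ≈ 4.014 mm per year.
B spans 1045.5 / 4.014 = 260.46 years; at 2 density bands per year that is 260.46 × 2 ≈ 521 density bands.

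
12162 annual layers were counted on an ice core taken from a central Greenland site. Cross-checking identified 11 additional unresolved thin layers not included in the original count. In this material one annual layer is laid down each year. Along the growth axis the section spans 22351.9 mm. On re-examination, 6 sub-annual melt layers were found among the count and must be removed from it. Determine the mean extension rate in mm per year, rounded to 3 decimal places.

1.837 mm per year

Adjusted count: 12162 − 6 + 11 = 12167 annual layers.
Extension rate ≈ 22351.9 / 12167 = 1.837 mm per year.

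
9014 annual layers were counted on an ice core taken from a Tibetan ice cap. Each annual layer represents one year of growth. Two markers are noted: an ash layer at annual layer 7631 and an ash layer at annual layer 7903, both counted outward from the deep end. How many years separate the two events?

The two markers are separated by 7903 − 7631 = 272 annual layers.
At one annual layer per year, 272 years elapsed between them.

272 years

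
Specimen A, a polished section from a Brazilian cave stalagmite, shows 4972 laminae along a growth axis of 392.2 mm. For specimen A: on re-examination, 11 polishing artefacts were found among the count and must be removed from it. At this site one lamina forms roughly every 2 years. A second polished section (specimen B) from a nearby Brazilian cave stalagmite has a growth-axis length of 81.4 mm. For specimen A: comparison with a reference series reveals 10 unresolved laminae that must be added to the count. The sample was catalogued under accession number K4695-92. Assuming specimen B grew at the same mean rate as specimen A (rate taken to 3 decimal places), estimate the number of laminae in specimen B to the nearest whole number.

1044 laminae

Specimen A: adjusted count: 4972 − 11 + 10 = 4971 laminae.
Specimen A: multiplying by 2 years per lamina: 4971 × 2 = 9942 years.
A: 392.2 mm over 9942 years gives 392.2 / 9942 ≈ 0.039 mm/year.
B spans 81.4 / 0.039 = 2087.18 years; at 2 years per lamina that is 2087.18 / 2 ≈ 1044 laminae.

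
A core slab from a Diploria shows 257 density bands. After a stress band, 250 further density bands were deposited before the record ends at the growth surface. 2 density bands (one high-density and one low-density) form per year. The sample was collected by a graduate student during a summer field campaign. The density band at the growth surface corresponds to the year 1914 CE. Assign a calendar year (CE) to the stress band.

1789 CE

There are 250 density bands younger than the stress band.
With 2 density bands per year, 250 / 2 = 125 years.
1914 − 125 = 1789 CE.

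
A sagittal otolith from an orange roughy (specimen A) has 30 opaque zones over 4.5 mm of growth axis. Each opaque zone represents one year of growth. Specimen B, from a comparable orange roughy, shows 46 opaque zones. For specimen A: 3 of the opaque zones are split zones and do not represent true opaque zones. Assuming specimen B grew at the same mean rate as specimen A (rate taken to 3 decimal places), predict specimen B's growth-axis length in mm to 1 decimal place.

7.7 mm

Specimen A: true opaque zone count = 30 − 3 = 27.
A: 4.5 mm over 27 years gives 4.5 / 27 ≈ 0.167 mm/yr.
Length of B = 0.167 × 46 = 7.7 mm.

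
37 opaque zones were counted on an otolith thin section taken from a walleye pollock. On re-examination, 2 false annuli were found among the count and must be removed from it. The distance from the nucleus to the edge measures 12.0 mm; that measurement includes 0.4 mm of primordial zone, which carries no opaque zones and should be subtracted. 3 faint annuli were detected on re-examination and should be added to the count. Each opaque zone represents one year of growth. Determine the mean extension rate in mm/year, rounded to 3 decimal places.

Adjusted count: 37 − 2 + 3 = 38 opaque zones.
The growth record spans 12.0 − 0.4 = 11.6 mm.
Mean rate = 11.6 mm / 38 years ≈ 0.305 mm/year.

0.305 mm/year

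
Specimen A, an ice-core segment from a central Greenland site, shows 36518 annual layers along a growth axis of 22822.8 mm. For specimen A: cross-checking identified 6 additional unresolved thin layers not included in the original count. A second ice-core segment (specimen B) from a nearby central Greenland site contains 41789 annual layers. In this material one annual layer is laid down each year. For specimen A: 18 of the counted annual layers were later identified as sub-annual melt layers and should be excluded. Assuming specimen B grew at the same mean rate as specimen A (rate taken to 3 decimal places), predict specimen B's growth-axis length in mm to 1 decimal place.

Specimen A: correcting the raw count gives 36518 − 18 + 6 = 36506 true annual layers.
A: Extension rate ≈ 22822.8 / 36506 = 0.625 mm/year.
B's length ≈ 0.625 × 41789 = 26118.1 mm.

26118.1 mm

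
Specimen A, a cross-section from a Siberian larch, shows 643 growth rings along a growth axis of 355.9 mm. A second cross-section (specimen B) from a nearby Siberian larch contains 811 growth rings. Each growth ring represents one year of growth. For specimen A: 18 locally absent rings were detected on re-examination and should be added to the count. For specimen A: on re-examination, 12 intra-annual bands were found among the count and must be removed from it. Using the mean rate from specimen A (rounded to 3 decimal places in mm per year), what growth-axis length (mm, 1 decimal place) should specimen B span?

444.4 mm

Specimen A: adjusted count: 643 − 12 + 18 = 649 growth rings.
A: Mean rate = 355.9 mm / 649 years ≈ 0.548 mm/yr.
For B, 0.548 mm/year × 811 years = 444.4 mm.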